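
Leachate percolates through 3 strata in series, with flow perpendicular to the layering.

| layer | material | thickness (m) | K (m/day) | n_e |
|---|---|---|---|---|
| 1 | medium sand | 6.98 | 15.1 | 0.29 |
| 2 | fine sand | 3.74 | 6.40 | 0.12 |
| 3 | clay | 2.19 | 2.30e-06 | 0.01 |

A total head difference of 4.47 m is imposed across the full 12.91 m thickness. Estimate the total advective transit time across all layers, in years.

With flow normal to the layers, continuity requires the same specific discharge q through every layer.
Σ(b_i/K_i) = 6.98/15.1 + 3.74/6.40 + 2.19/2.30e-06 = 9.522e+05 d.
q = Δh / Σ(b_i/K_i) = 4.47 / 9.522e+05 = 4.695e-06 m/day.
In each layer the seepage velocity is v_i = q/n_i, so the layer transit time is t_i = b_i·n_i / q:
  layer 1 (medium sand): t_1 = 6.98 × 0.29 / 4.695e-06 = 4.312e+05 d
  layer 2 (fine sand): t_2 = 3.74 × 0.12 / 4.695e-06 = 95601 d
  layer 3 (clay): t_3 = 2.19 × 0.01 / 4.695e-06 = 4665 d
Total t = Σ t_i = 5.314e+05 days = 1455 years.

1460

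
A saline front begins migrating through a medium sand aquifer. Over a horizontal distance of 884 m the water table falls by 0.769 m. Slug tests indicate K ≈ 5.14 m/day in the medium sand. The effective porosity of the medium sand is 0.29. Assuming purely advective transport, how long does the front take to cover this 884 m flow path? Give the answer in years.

Hydraulic gradient i = Δh / L = 0.769 / 884 = 0.0008699.
Darcy flux q = K · i = 5.140 × 0.0008699 = 0.004471 m/day.
Seepage velocity v = q / n_e = 0.004471 / 0.29 = 0.01542 m/day.
Travel time t = L / v = 884 / 0.01542 = 57334 days = 157.0 years.

157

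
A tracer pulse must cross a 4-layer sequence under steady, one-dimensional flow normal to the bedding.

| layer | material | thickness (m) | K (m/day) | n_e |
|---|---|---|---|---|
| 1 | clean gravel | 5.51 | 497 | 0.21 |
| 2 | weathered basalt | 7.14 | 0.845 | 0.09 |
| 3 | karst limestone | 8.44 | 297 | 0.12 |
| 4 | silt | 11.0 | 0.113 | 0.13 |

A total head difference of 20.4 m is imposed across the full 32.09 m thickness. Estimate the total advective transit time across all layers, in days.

22.0

With flow normal to the layers, continuity requires the same specific discharge q through every layer.
Σ(b_i/K_i) = 5.51/497 + 7.14/0.845 + 8.44/297 + 11.0/0.113 = 105.8 d.
q = Δh / Σ(b_i/K_i) = 20.4 / 105.8 = 0.1928 m/day.
In each layer the seepage velocity is v_i = q/n_i, so the layer transit time is t_i = b_i·n_i / q:
  layer 1 (clean gravel): t_1 = 5.51 × 0.21 / 0.1928 = 6.003 d
  layer 2 (weathered basalt): t_2 = 7.14 × 0.09 / 0.1928 = 3.334 d
  layer 3 (karst limestone): t_3 = 8.44 × 0.12 / 0.1928 = 5.254 d
  layer 4 (silt): t_4 = 11.0 × 0.13 / 0.1928 = 7.419 d
Total t = Σ t_i = 22.01 days.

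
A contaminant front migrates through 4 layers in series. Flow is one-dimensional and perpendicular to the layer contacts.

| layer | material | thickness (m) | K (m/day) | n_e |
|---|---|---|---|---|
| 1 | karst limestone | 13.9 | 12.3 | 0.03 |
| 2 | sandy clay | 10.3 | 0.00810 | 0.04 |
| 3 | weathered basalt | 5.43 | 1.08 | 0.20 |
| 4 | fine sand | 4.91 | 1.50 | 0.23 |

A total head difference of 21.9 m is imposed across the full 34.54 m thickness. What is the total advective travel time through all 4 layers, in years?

0.488

With flow normal to the layers, continuity requires the same specific discharge q through every layer.
Σ(b_i/K_i) = 13.9/12.3 + 10.3/0.00810 + 5.43/1.08 + 4.91/1.50 = 1281 d.
q = Δh / Σ(b_i/K_i) = 21.9 / 1281 = 0.01710 m/day.
In each layer the seepage velocity is v_i = q/n_i, so the layer transit time is t_i = b_i·n_i / q:
  layer 1 (karst limestone): t_1 = 13.9 × 0.03 / 0.01710 = 24.39 d
  layer 2 (sandy clay): t_2 = 10.3 × 0.04 / 0.01710 = 24.10 d
  layer 3 (weathered basalt): t_3 = 5.43 × 0.20 / 0.01710 = 63.53 d
  layer 4 (fine sand): t_4 = 4.91 × 0.23 / 0.01710 = 66.06 d
Total t = Σ t_i = 178.1 days = 0.4875 years.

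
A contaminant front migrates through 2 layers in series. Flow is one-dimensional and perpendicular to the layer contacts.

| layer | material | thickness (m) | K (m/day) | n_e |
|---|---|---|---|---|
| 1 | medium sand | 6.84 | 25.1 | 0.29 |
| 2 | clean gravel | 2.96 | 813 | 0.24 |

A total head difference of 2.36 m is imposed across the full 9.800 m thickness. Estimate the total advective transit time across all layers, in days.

With flow normal to the layers, continuity requires the same specific discharge q through every layer.
Σ(b_i/K_i) = 6.84/25.1 + 2.96/813 = 0.2762 d.
q = Δh / Σ(b_i/K_i) = 2.36 / 0.2762 = 8.546 m/day.
In each layer the seepage velocity is v_i = q/n_i, so the layer transit time is t_i = b_i·n_i / q:
  layer 1 (medium sand): t_1 = 6.84 × 0.29 / 8.546 = 0.2321 d
  layer 2 (clean gravel): t_2 = 2.96 × 0.24 / 8.546 = 0.08313 d
Total t = Σ t_i = 0.3152 days.

0.315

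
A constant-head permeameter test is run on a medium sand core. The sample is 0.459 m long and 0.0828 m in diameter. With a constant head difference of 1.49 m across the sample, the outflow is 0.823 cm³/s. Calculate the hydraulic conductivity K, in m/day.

Cross-sectional area A = π·(d/2)² = π × (0.0828/2)² = 0.005385 m².
Convert discharge: 0.823 cm³/s = 8.230e-07 m³/s.
Darcy's law rearranged: K = Q·L / (A·Δh) = 8.230e-07 × 0.459 / (0.005385 × 1.49) = 4.708e-05 m/s = 4.068 m/day.

4.07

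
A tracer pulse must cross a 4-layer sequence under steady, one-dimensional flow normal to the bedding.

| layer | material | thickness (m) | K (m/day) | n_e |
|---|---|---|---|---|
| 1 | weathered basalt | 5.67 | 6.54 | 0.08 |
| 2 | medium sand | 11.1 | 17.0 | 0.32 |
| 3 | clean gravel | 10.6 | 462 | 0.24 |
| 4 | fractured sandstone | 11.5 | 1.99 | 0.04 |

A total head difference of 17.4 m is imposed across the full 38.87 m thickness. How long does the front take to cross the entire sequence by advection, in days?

With flow normal to the layers, continuity requires the same specific discharge q through every layer.
Σ(b_i/K_i) = 5.67/6.54 + 11.1/17.0 + 10.6/462 + 11.5/1.99 = 7.322 d.
q = Δh / Σ(b_i/K_i) = 17.4 / 7.322 = 2.376 m/day.
In each layer the seepage velocity is v_i = q/n_i, so the layer transit time is t_i = b_i·n_i / q:
  layer 1 (weathered basalt): t_1 = 5.67 × 0.08 / 2.376 = 0.1909 d
  layer 2 (medium sand): t_2 = 11.1 × 0.32 / 2.376 = 1.495 d
  layer 3 (clean gravel): t_3 = 10.6 × 0.24 / 2.376 = 1.070 d
  layer 4 (fractured sandstone): t_4 = 11.5 × 0.04 / 2.376 = 0.1936 d
Total t = Σ t_i = 2.950 days.

2.95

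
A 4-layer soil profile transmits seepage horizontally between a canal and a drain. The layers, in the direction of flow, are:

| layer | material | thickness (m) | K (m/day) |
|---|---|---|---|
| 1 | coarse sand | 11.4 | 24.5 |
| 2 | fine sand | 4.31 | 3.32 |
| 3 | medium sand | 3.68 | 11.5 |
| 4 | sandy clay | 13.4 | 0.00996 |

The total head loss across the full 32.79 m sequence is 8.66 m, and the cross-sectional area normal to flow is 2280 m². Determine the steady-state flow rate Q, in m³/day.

Flow is perpendicular to layering, so the layers act in series and the equivalent K is the thickness-weighted harmonic mean.
Total thickness L = 11.4 + 4.31 + 3.68 + 13.4 = 32.79 m.
Σ(b_i/K_i) = 11.4/24.5 + 4.31/3.32 + 3.68/11.5 + 13.4/0.00996 = 1347 d.
K_eq = L / Σ(b_i/K_i) = 32.79 / 1347 = 0.02433 m/day.
Q = K_eq · A · (Δh/L) = 0.02433 × 2280 × (8.66/32.79) = 14.65 m³/day.

14.7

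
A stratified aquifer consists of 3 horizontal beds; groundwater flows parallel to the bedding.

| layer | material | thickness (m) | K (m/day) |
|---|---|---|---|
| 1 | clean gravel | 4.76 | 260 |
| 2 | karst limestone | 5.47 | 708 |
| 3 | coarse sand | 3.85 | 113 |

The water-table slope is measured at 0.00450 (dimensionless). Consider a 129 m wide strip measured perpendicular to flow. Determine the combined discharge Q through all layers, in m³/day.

Flow is parallel to layering, so each bed carries its own Darcy discharge and the transmissivities add.
Σ(K_i·b_i) = 260×4.76 + 708×5.47 + 113×3.85 = 5545 m²/day.
Hydraulic gradient i = 0.00450.
Q = Σ(K_i·b_i) · W · i = 5545 × 129 × 0.004500 = 3219 m³/day.

3220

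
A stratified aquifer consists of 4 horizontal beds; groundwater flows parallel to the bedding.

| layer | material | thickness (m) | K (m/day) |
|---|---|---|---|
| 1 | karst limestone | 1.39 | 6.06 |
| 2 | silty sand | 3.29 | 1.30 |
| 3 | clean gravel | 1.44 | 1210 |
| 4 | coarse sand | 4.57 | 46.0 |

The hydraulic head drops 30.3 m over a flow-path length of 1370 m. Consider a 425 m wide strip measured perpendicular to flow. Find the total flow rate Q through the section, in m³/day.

18500

Flow is parallel to layering, so each bed carries its own Darcy discharge and the transmissivities add.
Σ(K_i·b_i) = 6.06×1.39 + 1.30×3.29 + 1210×1.44 + 46.0×4.57 = 1965 m²/day.
Hydraulic gradient i = Δh / L = 30.3 / 1370 = 0.02212.
Q = Σ(K_i·b_i) · W · i = 1965 × 425 × 0.02212 = 18473 m³/day.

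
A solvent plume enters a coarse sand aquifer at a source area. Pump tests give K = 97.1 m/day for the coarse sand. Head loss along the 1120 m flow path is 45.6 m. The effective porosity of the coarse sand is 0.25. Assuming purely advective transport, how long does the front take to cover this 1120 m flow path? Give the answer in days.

Hydraulic gradient i = Δh / L = 45.6 / 1120 = 0.04071.
Darcy flux q = K · i = 97.10 × 0.04071 = 3.953 m/day.
Seepage velocity v = q / n_e = 3.953 / 0.25 = 15.81 m/day.
Travel time t = L / v = 1120 / 15.81 = 70.83 days.

70.8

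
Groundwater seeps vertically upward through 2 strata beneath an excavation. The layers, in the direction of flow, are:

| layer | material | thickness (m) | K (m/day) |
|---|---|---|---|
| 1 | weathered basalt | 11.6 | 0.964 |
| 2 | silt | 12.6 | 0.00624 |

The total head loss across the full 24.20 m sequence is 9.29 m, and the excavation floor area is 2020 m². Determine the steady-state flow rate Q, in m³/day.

9.24

Flow is perpendicular to layering, so the layers act in series and the equivalent K is the thickness-weighted harmonic mean.
Total thickness L = 11.6 + 12.6 = 24.20 m.
Σ(b_i/K_i) = 11.6/0.964 + 12.6/0.00624 = 2031 d.
K_eq = L / Σ(b_i/K_i) = 24.20 / 2031 = 0.01191 m/day.
Q = K_eq · A · (Δh/L) = 0.01191 × 2020 × (9.29/24.20) = 9.238 m³/day.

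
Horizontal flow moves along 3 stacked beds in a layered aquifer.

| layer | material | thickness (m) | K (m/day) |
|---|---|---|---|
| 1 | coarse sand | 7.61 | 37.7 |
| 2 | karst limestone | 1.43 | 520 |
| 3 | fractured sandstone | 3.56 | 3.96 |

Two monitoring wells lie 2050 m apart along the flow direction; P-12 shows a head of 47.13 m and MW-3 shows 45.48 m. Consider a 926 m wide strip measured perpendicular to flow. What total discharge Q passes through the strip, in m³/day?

779

Flow is parallel to layering, so each bed carries its own Darcy discharge and the transmissivities add.
Σ(K_i·b_i) = 37.7×7.61 + 520×1.43 + 3.96×3.56 = 1045 m²/day.
Hydraulic gradient i = (47.13 − 45.48) / 2050 = 1.65 / 2050 = 0.0008049.
Q = Σ(K_i·b_i) · W · i = 1045 × 926 × 0.0008049 = 778.6 m³/day.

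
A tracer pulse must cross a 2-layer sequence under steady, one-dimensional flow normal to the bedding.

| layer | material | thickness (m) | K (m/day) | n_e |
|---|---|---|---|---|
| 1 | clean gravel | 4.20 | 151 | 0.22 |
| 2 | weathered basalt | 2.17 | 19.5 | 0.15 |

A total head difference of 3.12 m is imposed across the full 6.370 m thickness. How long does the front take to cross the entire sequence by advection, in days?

With flow normal to the layers, continuity requires the same specific discharge q through every layer.
Σ(b_i/K_i) = 4.20/151 + 2.17/19.5 = 0.1391 d.
q = Δh / Σ(b_i/K_i) = 3.12 / 0.1391 = 22.43 m/day.
In each layer the seepage velocity is v_i = q/n_i, so the layer transit time is t_i = b_i·n_i / q:
  layer 1 (clean gravel): t_1 = 4.20 × 0.22 / 22.43 = 0.04119 d
  layer 2 (weathered basalt): t_2 = 2.17 × 0.15 / 22.43 = 0.01451 d
Total t = Σ t_i = 0.05571 days.

0.0557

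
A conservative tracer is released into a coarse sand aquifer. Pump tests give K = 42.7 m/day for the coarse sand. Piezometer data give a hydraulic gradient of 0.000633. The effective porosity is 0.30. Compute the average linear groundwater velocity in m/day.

Hydraulic gradient i = 0.000633.
Darcy flux q = K · i = 42.70 × 0.0006330 = 0.02703 m/day.
Seepage velocity v = q / n_e = 0.02703 / 0.30 = 0.09010 m/day.

0.0901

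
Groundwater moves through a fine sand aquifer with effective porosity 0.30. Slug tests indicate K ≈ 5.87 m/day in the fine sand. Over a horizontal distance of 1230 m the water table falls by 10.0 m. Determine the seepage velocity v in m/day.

Hydraulic gradient i = Δh / L = 10.0 / 1230 = 0.008130.
Darcy flux q = K · i = 5.870 × 0.008130 = 0.04772 m/day.
Seepage velocity v = q / n_e = 0.04772 / 0.30 = 0.1591 m/day.

0.159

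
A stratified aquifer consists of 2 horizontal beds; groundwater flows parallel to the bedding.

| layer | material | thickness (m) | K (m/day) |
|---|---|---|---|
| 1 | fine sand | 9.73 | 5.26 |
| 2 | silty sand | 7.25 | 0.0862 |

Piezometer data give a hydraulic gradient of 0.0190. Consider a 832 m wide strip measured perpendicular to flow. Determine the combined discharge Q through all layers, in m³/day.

Flow is parallel to layering, so each bed carries its own Darcy discharge and the transmissivities add.
Σ(K_i·b_i) = 5.26×9.73 + 0.0862×7.25 = 51.80 m²/day.
Hydraulic gradient i = 0.0190.
Q = Σ(K_i·b_i) · W · i = 51.80 × 832 × 0.01900 = 818.9 m³/day.

819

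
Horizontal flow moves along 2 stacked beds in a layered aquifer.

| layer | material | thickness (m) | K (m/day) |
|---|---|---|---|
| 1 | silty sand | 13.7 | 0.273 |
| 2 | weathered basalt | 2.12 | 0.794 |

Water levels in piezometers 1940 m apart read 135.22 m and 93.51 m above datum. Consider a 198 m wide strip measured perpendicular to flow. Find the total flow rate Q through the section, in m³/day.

23.1

Flow is parallel to layering, so each bed carries its own Darcy discharge and the transmissivities add.
Σ(K_i·b_i) = 0.273×13.7 + 0.794×2.12 = 5.423 m²/day.
Hydraulic gradient i = (135.22 − 93.51) / 1940 = 41.71 / 1940 = 0.02150.
Q = Σ(K_i·b_i) · W · i = 5.423 × 198 × 0.02150 = 23.09 m³/day.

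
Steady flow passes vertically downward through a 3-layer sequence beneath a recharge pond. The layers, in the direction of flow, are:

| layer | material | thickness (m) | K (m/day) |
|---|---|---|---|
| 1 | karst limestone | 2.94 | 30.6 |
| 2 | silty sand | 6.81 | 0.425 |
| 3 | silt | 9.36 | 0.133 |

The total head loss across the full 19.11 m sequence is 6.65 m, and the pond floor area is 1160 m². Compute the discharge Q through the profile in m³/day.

Flow is perpendicular to layering, so the layers act in series and the equivalent K is the thickness-weighted harmonic mean.
Total thickness L = 2.94 + 6.81 + 9.36 = 19.11 m.
Σ(b_i/K_i) = 2.94/30.6 + 6.81/0.425 + 9.36/0.133 = 86.50 d.
K_eq = L / Σ(b_i/K_i) = 19.11 / 86.50 = 0.2209 m/day.
Q = K_eq · A · (Δh/L) = 0.2209 × 1160 × (6.65/19.11) = 89.18 m³/day.

89.2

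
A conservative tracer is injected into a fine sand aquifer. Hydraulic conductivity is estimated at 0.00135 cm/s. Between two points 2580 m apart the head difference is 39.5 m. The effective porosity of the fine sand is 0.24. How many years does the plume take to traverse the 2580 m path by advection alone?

Convert K: 0.00135 cm/s × 864 = 1.166 m/day.
Hydraulic gradient i = Δh / L = 39.5 / 2580 = 0.01531.
Darcy flux q = K · i = 1.166 × 0.01531 = 0.01786 m/day.
Seepage velocity v = q / n_e = 0.01786 / 0.24 = 0.07441 m/day.
Travel time t = L / v = 2580 / 0.07441 = 34674 days = 94.93 years.

94.9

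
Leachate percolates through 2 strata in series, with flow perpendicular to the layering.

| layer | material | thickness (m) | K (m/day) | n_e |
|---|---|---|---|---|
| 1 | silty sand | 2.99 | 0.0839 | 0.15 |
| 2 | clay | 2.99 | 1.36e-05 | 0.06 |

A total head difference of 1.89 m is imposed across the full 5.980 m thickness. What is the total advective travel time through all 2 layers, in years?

200

With flow normal to the layers, continuity requires the same specific discharge q through every layer.
Σ(b_i/K_i) = 2.99/0.0839 + 2.99/1.36e-05 = 2.199e+05 d.
q = Δh / Σ(b_i/K_i) = 1.89 / 2.199e+05 = 8.595e-06 m/day.
In each layer the seepage velocity is v_i = q/n_i, so the layer transit time is t_i = b_i·n_i / q:
  layer 1 (silty sand): t_1 = 2.99 × 0.15 / 8.595e-06 = 52180 d
  layer 2 (clay): t_2 = 2.99 × 0.06 / 8.595e-06 = 20872 d
Total t = Σ t_i = 73052 days = 200.0 years.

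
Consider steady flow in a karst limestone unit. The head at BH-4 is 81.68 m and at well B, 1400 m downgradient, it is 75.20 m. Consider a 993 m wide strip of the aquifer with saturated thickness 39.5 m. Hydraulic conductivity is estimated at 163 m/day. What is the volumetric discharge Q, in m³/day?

Cross-sectional area A = 993 × 39.5 = 39224 m².
Hydraulic gradient i = (81.68 − 75.20) / 1400 = 6.48 / 1400 = 0.004629.
Darcy's law: Q = K · A · i = 163.0 × 39224 × 0.004629 = 29592 m³/day.

29600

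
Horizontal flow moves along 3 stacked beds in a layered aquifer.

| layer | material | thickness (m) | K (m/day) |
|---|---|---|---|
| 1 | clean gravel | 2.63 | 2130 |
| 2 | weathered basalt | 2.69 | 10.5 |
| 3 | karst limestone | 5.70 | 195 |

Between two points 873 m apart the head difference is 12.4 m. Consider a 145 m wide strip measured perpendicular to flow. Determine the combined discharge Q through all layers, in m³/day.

13900

Flow is parallel to layering, so each bed carries its own Darcy discharge and the transmissivities add.
Σ(K_i·b_i) = 2130×2.63 + 10.5×2.69 + 195×5.70 = 6742 m²/day.
Hydraulic gradient i = Δh / L = 12.4 / 873 = 0.01420.
Q = Σ(K_i·b_i) · W · i = 6742 × 145 × 0.01420 = 13885 m³/day.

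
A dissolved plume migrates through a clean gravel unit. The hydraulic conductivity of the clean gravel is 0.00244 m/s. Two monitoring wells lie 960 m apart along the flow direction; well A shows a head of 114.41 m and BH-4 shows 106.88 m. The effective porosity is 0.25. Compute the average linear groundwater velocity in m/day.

Convert K: 0.00244 m/s × 86400 = 210.8 m/day.
Hydraulic gradient i = (114.41 − 106.88) / 960 = 7.53 / 960 = 0.007844.
Darcy flux q = K · i = 210.8 × 0.007844 = 1.654 m/day.
Seepage velocity v = q / n_e = 1.654 / 0.25 = 6.614 m/day.

6.61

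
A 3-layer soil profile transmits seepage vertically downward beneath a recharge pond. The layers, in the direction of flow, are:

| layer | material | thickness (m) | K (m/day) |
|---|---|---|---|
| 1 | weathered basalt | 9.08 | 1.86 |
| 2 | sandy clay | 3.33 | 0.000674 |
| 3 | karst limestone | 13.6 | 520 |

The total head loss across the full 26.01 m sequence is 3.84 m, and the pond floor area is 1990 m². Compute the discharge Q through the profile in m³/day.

1.55

Flow is perpendicular to layering, so the layers act in series and the equivalent K is the thickness-weighted harmonic mean.
Total thickness L = 9.08 + 3.33 + 13.6 = 26.01 m.
Σ(b_i/K_i) = 9.08/1.86 + 3.33/0.000674 + 13.6/520 = 4946 d.
K_eq = L / Σ(b_i/K_i) = 26.01 / 4946 = 0.005259 m/day.
Q = K_eq · A · (Δh/L) = 0.005259 × 1990 × (3.84/26.01) = 1.545 m³/day.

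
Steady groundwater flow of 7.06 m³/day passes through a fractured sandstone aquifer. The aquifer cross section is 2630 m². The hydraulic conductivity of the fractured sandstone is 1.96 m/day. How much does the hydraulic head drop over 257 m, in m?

0.352

From Q = K·A·i, i = Q / (K·A) = 7.06 / (1.960 × 2630) = 0.001370.
Head loss Δh = i · L = 0.001370 × 257 = 0.3520 m.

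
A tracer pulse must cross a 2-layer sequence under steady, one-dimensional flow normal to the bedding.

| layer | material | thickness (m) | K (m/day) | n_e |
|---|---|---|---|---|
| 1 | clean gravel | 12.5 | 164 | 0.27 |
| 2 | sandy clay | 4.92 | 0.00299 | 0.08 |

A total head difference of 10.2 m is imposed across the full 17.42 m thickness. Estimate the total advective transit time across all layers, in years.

1.66

With flow normal to the layers, continuity requires the same specific discharge q through every layer.
Σ(b_i/K_i) = 12.5/164 + 4.92/0.00299 = 1646 d.
q = Δh / Σ(b_i/K_i) = 10.2 / 1646 = 0.006198 m/day.
In each layer the seepage velocity is v_i = q/n_i, so the layer transit time is t_i = b_i·n_i / q:
  layer 1 (clean gravel): t_1 = 12.5 × 0.27 / 0.006198 = 544.5 d
  layer 2 (sandy clay): t_2 = 4.92 × 0.08 / 0.006198 = 63.50 d
Total t = Σ t_i = 608.0 days = 1.665 years.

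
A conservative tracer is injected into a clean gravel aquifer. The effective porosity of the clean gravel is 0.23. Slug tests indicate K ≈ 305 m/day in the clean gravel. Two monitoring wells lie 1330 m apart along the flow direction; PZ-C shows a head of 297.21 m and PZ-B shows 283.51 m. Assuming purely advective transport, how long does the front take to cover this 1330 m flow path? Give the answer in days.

97.4

Hydraulic gradient i = (297.21 − 283.51) / 1330 = 13.7 / 1330 = 0.01030.
Darcy flux q = K · i = 305.0 × 0.01030 = 3.142 m/day.
Seepage velocity v = q / n_e = 3.142 / 0.23 = 13.66 m/day.
Travel time t = L / v = 1330 / 13.66 = 97.37 days.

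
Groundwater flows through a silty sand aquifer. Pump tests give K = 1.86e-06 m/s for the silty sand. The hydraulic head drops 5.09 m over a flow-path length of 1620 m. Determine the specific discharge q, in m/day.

0.000505

Convert K: 1.86e-06 m/s × 86400 = 0.1607 m/day.
Hydraulic gradient i = Δh / L = 5.09 / 1620 = 0.003142.
Specific discharge q = K · i = 0.1607 × 0.003142 = 0.0005049 m/day.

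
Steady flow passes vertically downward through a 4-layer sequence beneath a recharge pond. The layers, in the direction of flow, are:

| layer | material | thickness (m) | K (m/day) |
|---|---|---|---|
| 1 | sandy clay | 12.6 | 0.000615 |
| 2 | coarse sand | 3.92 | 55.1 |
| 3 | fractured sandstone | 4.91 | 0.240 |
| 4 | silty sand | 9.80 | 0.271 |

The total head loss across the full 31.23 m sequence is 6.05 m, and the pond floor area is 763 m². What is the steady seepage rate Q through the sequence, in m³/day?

0.225

Flow is perpendicular to layering, so the layers act in series and the equivalent K is the thickness-weighted harmonic mean.
Total thickness L = 12.6 + 3.92 + 4.91 + 9.80 = 31.23 m.
Σ(b_i/K_i) = 12.6/0.000615 + 3.92/55.1 + 4.91/0.240 + 9.80/0.271 = 20544 d.
K_eq = L / Σ(b_i/K_i) = 31.23 / 20544 = 0.001520 m/day.
Q = K_eq · A · (Δh/L) = 0.001520 × 763 × (6.05/31.23) = 0.2247 m³/day.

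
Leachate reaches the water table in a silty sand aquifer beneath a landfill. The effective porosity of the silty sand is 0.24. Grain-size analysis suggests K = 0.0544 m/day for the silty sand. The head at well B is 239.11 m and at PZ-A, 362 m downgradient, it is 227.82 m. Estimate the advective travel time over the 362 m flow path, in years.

140

Hydraulic gradient i = (239.11 − 227.82) / 362 = 11.29 / 362 = 0.03119.
Darcy flux q = K · i = 0.05440 × 0.03119 = 0.001697 m/day.
Seepage velocity v = q / n_e = 0.001697 / 0.24 = 0.007069 m/day.
Travel time t = L / v = 362 / 0.007069 = 51208 days = 140.2 years.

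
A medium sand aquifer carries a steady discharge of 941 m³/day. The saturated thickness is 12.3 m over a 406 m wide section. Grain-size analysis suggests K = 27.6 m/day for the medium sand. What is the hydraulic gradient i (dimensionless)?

Cross-sectional area A = 406 × 12.3 = 4994 m².
From Q = K·A·i, i = Q / (K·A) = 941 / (27.60 × 4994) = 0.006827.

0.00683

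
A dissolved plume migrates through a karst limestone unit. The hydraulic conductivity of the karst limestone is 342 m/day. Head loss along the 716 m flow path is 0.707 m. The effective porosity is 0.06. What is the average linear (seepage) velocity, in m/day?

Hydraulic gradient i = Δh / L = 0.707 / 716 = 0.0009874.
Darcy flux q = K · i = 342.0 × 0.0009874 = 0.3377 m/day.
Seepage velocity v = q / n_e = 0.3377 / 0.06 = 5.628 m/day.

5.63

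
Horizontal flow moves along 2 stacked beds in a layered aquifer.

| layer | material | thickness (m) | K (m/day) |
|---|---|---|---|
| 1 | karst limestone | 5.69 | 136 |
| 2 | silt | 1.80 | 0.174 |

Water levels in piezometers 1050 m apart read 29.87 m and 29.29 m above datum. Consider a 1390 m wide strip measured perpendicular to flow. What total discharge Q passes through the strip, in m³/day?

Flow is parallel to layering, so each bed carries its own Darcy discharge and the transmissivities add.
Σ(K_i·b_i) = 136×5.69 + 0.174×1.80 = 774.2 m²/day.
Hydraulic gradient i = (29.87 − 29.29) / 1050 = 0.58 / 1050 = 0.0005524.
Q = Σ(K_i·b_i) · W · i = 774.2 × 1390 × 0.0005524 = 594.4 m³/day.

594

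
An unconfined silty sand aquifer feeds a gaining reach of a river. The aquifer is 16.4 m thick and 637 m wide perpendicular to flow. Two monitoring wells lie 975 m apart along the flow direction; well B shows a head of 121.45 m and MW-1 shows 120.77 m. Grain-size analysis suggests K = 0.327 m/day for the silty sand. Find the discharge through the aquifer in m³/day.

Cross-sectional area A = 637 × 16.4 = 10447 m².
Hydraulic gradient i = (121.45 − 120.77) / 975 = 0.68 / 975 = 0.0006974.
Darcy's law: Q = K · A · i = 0.3270 × 10447 × 0.0006974 = 2.383 m³/day.

2.38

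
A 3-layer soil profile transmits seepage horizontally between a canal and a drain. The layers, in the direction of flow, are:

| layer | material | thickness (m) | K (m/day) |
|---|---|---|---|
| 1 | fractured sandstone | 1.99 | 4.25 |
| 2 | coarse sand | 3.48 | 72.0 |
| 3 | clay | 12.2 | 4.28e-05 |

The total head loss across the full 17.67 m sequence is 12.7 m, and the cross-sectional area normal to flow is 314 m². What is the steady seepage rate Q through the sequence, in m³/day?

Flow is perpendicular to layering, so the layers act in series and the equivalent K is the thickness-weighted harmonic mean.
Total thickness L = 1.99 + 3.48 + 12.2 = 17.67 m.
Σ(b_i/K_i) = 1.99/4.25 + 3.48/72.0 + 12.2/4.28e-05 = 2.850e+05 d.
K_eq = L / Σ(b_i/K_i) = 17.67 / 2.850e+05 = 6.199e-05 m/day.
Q = K_eq · A · (Δh/L) = 6.199e-05 × 314 × (12.7/17.67) = 0.01399 m³/day.

0.0140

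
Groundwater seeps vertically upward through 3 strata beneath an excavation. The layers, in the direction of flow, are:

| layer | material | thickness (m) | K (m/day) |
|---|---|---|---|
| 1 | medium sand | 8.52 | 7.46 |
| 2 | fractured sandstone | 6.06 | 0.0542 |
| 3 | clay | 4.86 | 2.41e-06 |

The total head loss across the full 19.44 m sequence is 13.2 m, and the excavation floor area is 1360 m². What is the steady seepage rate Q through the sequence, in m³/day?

0.00890

Flow is perpendicular to layering, so the layers act in series and the equivalent K is the thickness-weighted harmonic mean.
Total thickness L = 8.52 + 6.06 + 4.86 = 19.44 m.
Σ(b_i/K_i) = 8.52/7.46 + 6.06/0.0542 + 4.86/2.41e-06 = 2.017e+06 d.
K_eq = L / Σ(b_i/K_i) = 19.44 / 2.017e+06 = 9.639e-06 m/day.
Q = K_eq · A · (Δh/L) = 9.639e-06 × 1360 × (13.2/19.44) = 0.008902 m³/day.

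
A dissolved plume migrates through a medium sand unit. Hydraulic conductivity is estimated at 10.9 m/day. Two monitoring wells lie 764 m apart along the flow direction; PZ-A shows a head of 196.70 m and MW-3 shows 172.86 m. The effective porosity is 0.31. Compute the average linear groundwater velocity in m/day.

Hydraulic gradient i = (196.70 − 172.86) / 764 = 23.84 / 764 = 0.03120.
Darcy flux q = K · i = 10.90 × 0.03120 = 0.3401 m/day.
Seepage velocity v = q / n_e = 0.3401 / 0.31 = 1.097 m/day.

1.10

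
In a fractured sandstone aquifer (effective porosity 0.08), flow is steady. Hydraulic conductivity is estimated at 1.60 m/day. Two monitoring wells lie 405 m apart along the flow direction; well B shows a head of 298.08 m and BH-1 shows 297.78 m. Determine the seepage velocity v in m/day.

Hydraulic gradient i = (298.08 − 297.78) / 405 = 0.3 / 405 = 0.0007407.
Darcy flux q = K · i = 1.600 × 0.0007407 = 0.001185 m/day.
Seepage velocity v = q / n_e = 0.001185 / 0.08 = 0.01481 m/day.

0.0148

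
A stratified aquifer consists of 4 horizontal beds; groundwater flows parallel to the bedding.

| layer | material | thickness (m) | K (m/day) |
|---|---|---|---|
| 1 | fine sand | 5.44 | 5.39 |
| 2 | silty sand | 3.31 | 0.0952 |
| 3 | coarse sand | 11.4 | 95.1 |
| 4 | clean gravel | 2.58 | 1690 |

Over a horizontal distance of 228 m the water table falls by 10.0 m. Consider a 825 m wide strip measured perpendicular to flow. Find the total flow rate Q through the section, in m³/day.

198000

Flow is parallel to layering, so each bed carries its own Darcy discharge and the transmissivities add.
Σ(K_i·b_i) = 5.39×5.44 + 0.0952×3.31 + 95.1×11.4 + 1690×2.58 = 5474 m²/day.
Hydraulic gradient i = Δh / L = 10.0 / 228 = 0.04386.
Q = Σ(K_i·b_i) · W · i = 5474 × 825 × 0.04386 = 1.981e+05 m³/day.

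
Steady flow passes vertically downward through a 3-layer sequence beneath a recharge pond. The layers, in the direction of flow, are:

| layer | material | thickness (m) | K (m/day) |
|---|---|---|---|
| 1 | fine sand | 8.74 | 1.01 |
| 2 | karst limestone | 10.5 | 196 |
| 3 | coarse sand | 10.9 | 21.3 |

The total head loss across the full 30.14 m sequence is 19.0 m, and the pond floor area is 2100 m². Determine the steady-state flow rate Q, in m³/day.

Flow is perpendicular to layering, so the layers act in series and the equivalent K is the thickness-weighted harmonic mean.
Total thickness L = 8.74 + 10.5 + 10.9 = 30.14 m.
Σ(b_i/K_i) = 8.74/1.01 + 10.5/196 + 10.9/21.3 = 9.219 d.
K_eq = L / Σ(b_i/K_i) = 30.14 / 9.219 = 3.269 m/day.
Q = K_eq · A · (Δh/L) = 3.269 × 2100 × (19.0/30.14) = 4328 m³/day.

4330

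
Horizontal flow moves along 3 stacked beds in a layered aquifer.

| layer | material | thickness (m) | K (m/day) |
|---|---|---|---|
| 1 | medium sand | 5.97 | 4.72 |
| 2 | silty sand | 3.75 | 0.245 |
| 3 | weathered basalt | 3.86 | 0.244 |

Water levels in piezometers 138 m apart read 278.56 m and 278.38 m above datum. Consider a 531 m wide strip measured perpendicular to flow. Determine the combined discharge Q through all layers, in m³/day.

20.8

Flow is parallel to layering, so each bed carries its own Darcy discharge and the transmissivities add.
Σ(K_i·b_i) = 4.72×5.97 + 0.245×3.75 + 0.244×3.86 = 30.04 m²/day.
Hydraulic gradient i = (278.56 − 278.38) / 138 = 0.18 / 138 = 0.001304.
Q = Σ(K_i·b_i) · W · i = 30.04 × 531 × 0.001304 = 20.81 m³/day.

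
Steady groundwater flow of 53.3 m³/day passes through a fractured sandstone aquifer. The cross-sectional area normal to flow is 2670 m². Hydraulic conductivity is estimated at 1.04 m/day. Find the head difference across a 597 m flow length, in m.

11.5

From Q = K·A·i, i = Q / (K·A) = 53.3 / (1.040 × 2670) = 0.01919.
Head loss Δh = i · L = 0.01919 × 597 = 11.46 m.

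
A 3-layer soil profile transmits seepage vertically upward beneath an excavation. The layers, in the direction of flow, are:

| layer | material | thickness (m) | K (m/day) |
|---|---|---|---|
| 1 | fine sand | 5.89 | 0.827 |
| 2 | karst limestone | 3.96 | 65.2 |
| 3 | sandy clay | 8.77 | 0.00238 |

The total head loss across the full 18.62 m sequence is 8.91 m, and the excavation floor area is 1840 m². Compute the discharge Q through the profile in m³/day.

4.44

Flow is perpendicular to layering, so the layers act in series and the equivalent K is the thickness-weighted harmonic mean.
Total thickness L = 5.89 + 3.96 + 8.77 = 18.62 m.
Σ(b_i/K_i) = 5.89/0.827 + 3.96/65.2 + 8.77/0.00238 = 3692 d.
K_eq = L / Σ(b_i/K_i) = 18.62 / 3692 = 0.005043 m/day.
Q = K_eq · A · (Δh/L) = 0.005043 × 1840 × (8.91/18.62) = 4.440 m³/day.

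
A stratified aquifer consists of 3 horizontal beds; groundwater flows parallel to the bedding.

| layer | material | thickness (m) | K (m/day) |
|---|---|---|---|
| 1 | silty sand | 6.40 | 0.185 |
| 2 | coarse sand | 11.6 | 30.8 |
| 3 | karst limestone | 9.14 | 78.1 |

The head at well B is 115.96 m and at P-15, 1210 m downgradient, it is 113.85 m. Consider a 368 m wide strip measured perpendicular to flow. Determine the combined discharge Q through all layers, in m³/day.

Flow is parallel to layering, so each bed carries its own Darcy discharge and the transmissivities add.
Σ(K_i·b_i) = 0.185×6.40 + 30.8×11.6 + 78.1×9.14 = 1072 m²/day.
Hydraulic gradient i = (115.96 − 113.85) / 1210 = 2.11 / 1210 = 0.001744.
Q = Σ(K_i·b_i) · W · i = 1072 × 368 × 0.001744 = 688.1 m³/day.

688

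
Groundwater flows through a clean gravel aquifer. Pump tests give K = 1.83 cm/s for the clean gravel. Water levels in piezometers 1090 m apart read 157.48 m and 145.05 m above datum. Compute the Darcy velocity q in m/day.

18.0

Convert K: 1.83 cm/s × 864 = 1581 m/day.
Hydraulic gradient i = (157.48 − 145.05) / 1090 = 12.43 / 1090 = 0.01140.
Specific discharge q = K · i = 1581 × 0.01140 = 18.03 m/day.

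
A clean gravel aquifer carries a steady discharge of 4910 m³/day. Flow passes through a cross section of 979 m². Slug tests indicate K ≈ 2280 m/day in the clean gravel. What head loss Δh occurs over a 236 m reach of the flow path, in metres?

From Q = K·A·i, i = Q / (K·A) = 4910 / (2280 × 979.0) = 0.002200.
Head loss Δh = i · L = 0.002200 × 236 = 0.5191 m.

0.519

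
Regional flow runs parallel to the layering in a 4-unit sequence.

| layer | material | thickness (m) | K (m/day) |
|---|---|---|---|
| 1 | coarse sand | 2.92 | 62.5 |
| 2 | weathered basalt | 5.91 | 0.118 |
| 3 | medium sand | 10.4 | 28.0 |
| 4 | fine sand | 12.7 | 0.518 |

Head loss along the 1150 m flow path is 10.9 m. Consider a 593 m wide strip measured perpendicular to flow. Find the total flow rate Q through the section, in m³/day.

Flow is parallel to layering, so each bed carries its own Darcy discharge and the transmissivities add.
Σ(K_i·b_i) = 62.5×2.92 + 0.118×5.91 + 28.0×10.4 + 0.518×12.7 = 481.0 m²/day.
Hydraulic gradient i = Δh / L = 10.9 / 1150 = 0.009478.
Q = Σ(K_i·b_i) · W · i = 481.0 × 593 × 0.009478 = 2703 m³/day.

2700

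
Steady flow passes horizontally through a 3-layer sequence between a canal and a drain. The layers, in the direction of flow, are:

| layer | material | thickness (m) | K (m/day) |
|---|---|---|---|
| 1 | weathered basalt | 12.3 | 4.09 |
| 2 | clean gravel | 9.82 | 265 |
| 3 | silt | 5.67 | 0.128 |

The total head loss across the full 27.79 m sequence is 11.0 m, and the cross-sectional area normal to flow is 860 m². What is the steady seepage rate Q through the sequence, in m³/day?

200

Flow is perpendicular to layering, so the layers act in series and the equivalent K is the thickness-weighted harmonic mean.
Total thickness L = 12.3 + 9.82 + 5.67 = 27.79 m.
Σ(b_i/K_i) = 12.3/4.09 + 9.82/265 + 5.67/0.128 = 47.34 d.
K_eq = L / Σ(b_i/K_i) = 27.79 / 47.34 = 0.5870 m/day.
Q = K_eq · A · (Δh/L) = 0.5870 × 860 × (11.0/27.79) = 199.8 m³/day.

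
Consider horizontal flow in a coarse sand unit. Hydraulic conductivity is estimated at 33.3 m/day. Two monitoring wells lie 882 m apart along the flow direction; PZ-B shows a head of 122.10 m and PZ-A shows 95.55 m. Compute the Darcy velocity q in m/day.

Hydraulic gradient i = (122.10 − 95.55) / 882 = 26.55 / 882 = 0.03010.
Specific discharge q = K · i = 33.30 × 0.03010 = 1.002 m/day.

1.00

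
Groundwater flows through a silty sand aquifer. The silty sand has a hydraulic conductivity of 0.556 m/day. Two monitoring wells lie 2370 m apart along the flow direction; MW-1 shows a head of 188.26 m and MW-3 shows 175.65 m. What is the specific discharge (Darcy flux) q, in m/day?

Hydraulic gradient i = (188.26 − 175.65) / 2370 = 12.61 / 2370 = 0.005321.
Specific discharge q = K · i = 0.5560 × 0.005321 = 0.002958 m/day.

0.00296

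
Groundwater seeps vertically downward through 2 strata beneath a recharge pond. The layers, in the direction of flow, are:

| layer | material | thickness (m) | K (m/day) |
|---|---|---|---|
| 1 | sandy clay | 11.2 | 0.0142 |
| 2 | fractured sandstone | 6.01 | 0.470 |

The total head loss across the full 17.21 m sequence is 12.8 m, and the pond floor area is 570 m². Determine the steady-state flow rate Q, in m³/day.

Flow is perpendicular to layering, so the layers act in series and the equivalent K is the thickness-weighted harmonic mean.
Total thickness L = 11.2 + 6.01 = 17.21 m.
Σ(b_i/K_i) = 11.2/0.0142 + 6.01/0.470 = 801.5 d.
K_eq = L / Σ(b_i/K_i) = 17.21 / 801.5 = 0.02147 m/day.
Q = K_eq · A · (Δh/L) = 0.02147 × 570 × (12.8/17.21) = 9.103 m³/day.

9.10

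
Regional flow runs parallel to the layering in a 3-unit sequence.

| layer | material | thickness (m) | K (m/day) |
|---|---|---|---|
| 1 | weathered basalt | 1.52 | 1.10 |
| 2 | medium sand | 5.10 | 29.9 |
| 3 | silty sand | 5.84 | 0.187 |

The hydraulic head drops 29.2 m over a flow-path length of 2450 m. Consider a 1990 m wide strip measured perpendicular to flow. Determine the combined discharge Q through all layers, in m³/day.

Flow is parallel to layering, so each bed carries its own Darcy discharge and the transmissivities add.
Σ(K_i·b_i) = 1.10×1.52 + 29.9×5.10 + 0.187×5.84 = 155.3 m²/day.
Hydraulic gradient i = Δh / L = 29.2 / 2450 = 0.01192.
Q = Σ(K_i·b_i) · W · i = 155.3 × 1990 × 0.01192 = 3682 m³/day.

3680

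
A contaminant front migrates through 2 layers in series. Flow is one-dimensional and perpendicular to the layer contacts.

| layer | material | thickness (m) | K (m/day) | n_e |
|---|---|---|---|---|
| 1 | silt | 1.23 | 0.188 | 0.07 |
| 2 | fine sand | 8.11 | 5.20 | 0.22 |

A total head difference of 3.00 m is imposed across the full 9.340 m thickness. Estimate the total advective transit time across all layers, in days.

With flow normal to the layers, continuity requires the same specific discharge q through every layer.
Σ(b_i/K_i) = 1.23/0.188 + 8.11/5.20 = 8.102 d.
q = Δh / Σ(b_i/K_i) = 3.00 / 8.102 = 0.3703 m/day.
In each layer the seepage velocity is v_i = q/n_i, so the layer transit time is t_i = b_i·n_i / q:
  layer 1 (silt): t_1 = 1.23 × 0.07 / 0.3703 = 0.2325 d
  layer 2 (fine sand): t_2 = 8.11 × 0.22 / 0.3703 = 4.819 d
Total t = Σ t_i = 5.051 days.

5.05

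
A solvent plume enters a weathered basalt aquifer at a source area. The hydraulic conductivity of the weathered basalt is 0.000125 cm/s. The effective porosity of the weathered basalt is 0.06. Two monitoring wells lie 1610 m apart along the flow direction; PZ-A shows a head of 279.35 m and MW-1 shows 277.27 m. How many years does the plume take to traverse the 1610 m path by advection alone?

1900

Convert K: 0.000125 cm/s × 864 = 0.1080 m/day.
Hydraulic gradient i = (279.35 − 277.27) / 1610 = 2.08 / 1610 = 0.001292.
Darcy flux q = K · i = 0.1080 × 0.001292 = 0.0001395 m/day.
Seepage velocity v = q / n_e = 0.0001395 / 0.06 = 0.002325 m/day.
Travel time t = L / v = 1610 / 0.002325 = 6.923e+05 days = 1896 years.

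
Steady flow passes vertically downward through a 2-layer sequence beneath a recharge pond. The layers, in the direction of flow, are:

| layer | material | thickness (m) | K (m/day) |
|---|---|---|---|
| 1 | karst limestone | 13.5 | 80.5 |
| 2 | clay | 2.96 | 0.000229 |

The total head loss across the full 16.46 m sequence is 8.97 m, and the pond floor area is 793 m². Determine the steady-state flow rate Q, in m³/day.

Flow is perpendicular to layering, so the layers act in series and the equivalent K is the thickness-weighted harmonic mean.
Total thickness L = 13.5 + 2.96 = 16.46 m.
Σ(b_i/K_i) = 13.5/80.5 + 2.96/0.000229 = 12926 d.
K_eq = L / Σ(b_i/K_i) = 16.46 / 12926 = 0.001273 m/day.
Q = K_eq · A · (Δh/L) = 0.001273 × 793 × (8.97/16.46) = 0.5503 m³/day.

0.550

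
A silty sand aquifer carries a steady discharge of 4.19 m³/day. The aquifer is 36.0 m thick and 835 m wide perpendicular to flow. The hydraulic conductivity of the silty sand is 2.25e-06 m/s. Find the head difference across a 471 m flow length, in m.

0.338

Convert K: 2.25e-06 m/s × 86400 = 0.1944 m/day.
Cross-sectional area A = 835 × 36.0 = 30060 m².
From Q = K·A·i, i = Q / (K·A) = 4.19 / (0.1944 × 30060) = 0.0007170.
Head loss Δh = i · L = 0.0007170 × 471 = 0.3377 m.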